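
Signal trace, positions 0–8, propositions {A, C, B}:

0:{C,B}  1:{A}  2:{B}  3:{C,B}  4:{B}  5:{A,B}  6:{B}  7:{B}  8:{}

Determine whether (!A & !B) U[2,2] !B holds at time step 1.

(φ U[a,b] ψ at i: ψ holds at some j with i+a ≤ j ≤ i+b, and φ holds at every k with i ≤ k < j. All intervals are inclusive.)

Need some j in [3,3] with !B, and (!A & !B) at every k in [1,j-1].
  j=3: !B false.
No j in the window works → until fails.

Does not hold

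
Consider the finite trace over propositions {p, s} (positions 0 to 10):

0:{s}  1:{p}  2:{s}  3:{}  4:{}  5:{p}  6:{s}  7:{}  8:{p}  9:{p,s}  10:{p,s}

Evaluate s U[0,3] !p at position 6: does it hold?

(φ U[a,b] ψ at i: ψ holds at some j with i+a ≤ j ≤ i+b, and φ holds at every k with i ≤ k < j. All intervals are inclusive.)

Need some j in [6,9] with !p, and s at every k in [6,j-1].
  j=6: !p holds; no prefix to check → satisfied.

Yes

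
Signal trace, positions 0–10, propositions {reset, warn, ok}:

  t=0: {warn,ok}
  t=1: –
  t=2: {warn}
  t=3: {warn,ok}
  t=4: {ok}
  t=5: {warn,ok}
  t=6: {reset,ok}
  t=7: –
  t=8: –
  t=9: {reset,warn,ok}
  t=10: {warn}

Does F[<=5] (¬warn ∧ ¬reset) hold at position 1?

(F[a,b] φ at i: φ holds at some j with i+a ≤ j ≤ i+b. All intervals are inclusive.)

Yes

Check (¬warn ∧ ¬reset) at each j in [1,6]:
  j=1: true
  j=2: false
  j=3: false
  j=4: true
  j=5: false
  j=6: false
Found at j=1 → formula holds.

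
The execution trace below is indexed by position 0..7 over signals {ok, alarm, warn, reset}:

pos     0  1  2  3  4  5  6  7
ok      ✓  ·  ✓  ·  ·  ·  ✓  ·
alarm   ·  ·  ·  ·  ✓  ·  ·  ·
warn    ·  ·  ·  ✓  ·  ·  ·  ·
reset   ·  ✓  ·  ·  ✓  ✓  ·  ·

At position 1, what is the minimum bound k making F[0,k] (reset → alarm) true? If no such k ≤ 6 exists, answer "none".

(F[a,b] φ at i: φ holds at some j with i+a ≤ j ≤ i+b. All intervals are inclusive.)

1

Scan j = 1,2,… for (reset → alarm):
  j=1: fails
  j=2: holds
First hit at j=2, so smallest k = 2-1 = 1.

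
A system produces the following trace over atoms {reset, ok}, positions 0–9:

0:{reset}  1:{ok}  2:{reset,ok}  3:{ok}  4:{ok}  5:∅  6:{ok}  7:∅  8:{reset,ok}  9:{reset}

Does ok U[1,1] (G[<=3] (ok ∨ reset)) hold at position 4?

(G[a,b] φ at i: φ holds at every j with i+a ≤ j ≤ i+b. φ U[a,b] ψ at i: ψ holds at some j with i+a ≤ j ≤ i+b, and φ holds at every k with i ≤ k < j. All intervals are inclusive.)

Need some j in [5,5] with G[<=3] (ok ∨ reset), and ok at every k in [4,j-1].
  j=5: G[<=3] (ok ∨ reset) — fails at 5.
No j in the window works → until fails.

False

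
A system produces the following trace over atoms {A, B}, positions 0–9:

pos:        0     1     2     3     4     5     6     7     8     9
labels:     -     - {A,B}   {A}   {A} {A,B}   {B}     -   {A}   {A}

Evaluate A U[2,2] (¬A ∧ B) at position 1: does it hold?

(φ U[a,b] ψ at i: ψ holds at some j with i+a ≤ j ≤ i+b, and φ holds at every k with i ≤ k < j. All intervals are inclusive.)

False

Need some j in [3,3] with (¬A ∧ B), and A at every k in [1,j-1].
  j=3: (¬A ∧ B) false.
No j in the window works → until fails.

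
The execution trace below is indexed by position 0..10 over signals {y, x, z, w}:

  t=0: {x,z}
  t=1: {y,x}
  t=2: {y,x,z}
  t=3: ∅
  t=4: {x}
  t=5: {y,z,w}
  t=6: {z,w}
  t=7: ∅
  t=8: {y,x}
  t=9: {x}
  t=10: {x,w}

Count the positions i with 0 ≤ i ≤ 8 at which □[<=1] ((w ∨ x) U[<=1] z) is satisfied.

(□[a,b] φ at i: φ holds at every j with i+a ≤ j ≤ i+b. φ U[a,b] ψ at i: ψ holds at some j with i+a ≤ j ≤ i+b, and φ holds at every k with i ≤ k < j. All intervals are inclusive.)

Evaluate at each i in [0,8]:
  i=0: ✓ (all of [0,1])
  i=1: ✓ (all of [1,2])
  i=2: ✗ (fails at j=3)
  i=3: ✗ (fails at j=3)
  i=4: ✓ (all of [4,5])
  i=5: ✓ (all of [5,6])
  i=6: ✗ (fails at j=7)
  i=7: ✗ (fails at j=7)
  i=8: ✗ (fails at j=8)
Positions where it holds: {0, 1, 4, 5} → 4.

4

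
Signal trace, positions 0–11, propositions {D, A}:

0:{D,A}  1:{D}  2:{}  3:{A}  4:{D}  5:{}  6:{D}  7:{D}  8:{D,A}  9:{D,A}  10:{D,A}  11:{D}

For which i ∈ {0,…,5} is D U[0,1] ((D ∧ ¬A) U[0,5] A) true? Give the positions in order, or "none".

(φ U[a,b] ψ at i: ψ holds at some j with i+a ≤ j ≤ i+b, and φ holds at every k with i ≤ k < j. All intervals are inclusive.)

0, 3

Evaluate at each i in [0,5]:
  i=0: ✓ (rhs at j=0)
  i=1: ✗ (no rhs in [1,2])
  i=2: ✗ (lhs fails at k=2 before rhs at j=3)
  i=3: ✓ (rhs at j=3)
  i=4: ✗ (no rhs in [4,5])
  i=5: ✗ (lhs fails at k=5 before rhs at j=6)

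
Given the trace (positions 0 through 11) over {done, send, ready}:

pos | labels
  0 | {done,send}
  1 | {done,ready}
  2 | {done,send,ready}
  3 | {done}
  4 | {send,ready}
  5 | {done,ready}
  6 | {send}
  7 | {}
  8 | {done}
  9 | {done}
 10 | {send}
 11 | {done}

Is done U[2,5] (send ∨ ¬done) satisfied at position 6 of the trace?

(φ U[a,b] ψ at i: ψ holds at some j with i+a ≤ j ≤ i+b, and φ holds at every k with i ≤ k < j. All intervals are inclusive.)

Does not hold

Need some j in [8,11] with (send ∨ ¬done), and done at every k in [6,j-1].
  j=8: (send ∨ ¬done) false.
  j=9: (send ∨ ¬done) false.
  j=10: (send ∨ ¬done) holds, but done fails at k=6 → not this j.
  j=11: (send ∨ ¬done) false.
No j in the window works → until fails.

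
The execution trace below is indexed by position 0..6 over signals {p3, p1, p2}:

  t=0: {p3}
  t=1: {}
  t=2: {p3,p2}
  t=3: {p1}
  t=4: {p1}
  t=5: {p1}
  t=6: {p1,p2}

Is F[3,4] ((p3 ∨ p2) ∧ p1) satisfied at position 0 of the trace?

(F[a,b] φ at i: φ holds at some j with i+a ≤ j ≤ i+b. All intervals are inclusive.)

False

Check ((p3 ∨ p2) ∧ p1) at each j in [3,4]:
  j=3: false
  j=4: false
No position in the window satisfies it → formula fails.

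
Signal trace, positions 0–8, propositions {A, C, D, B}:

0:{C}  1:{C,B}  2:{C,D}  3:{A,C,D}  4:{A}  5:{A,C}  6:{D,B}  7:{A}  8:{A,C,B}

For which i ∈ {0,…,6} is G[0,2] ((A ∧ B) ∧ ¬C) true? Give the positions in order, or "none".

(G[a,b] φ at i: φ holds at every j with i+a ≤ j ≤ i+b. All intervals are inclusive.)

none

Evaluate at each i in [0,6]:
  i=0: ✗ (fails at j=0)
  i=1: ✗ (fails at j=1)
  i=2: ✗ (fails at j=2)
  i=3: ✗ (fails at j=3)
  i=4: ✗ (fails at j=4)
  i=5: ✗ (fails at j=5)
  i=6: ✗ (fails at j=6)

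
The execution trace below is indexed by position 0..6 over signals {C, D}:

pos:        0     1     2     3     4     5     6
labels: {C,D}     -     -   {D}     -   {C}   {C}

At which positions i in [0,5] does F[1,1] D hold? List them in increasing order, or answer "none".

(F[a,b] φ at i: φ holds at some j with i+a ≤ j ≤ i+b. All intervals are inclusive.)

2

Evaluate at each i in [0,5]:
  i=0: ✗ (none in [1,1])
  i=1: ✗ (none in [2,2])
  i=2: ✓ (witness j=3)
  i=3: ✗ (none in [4,4])
  i=4: ✗ (none in [5,5])
  i=5: ✗ (none in [6,6])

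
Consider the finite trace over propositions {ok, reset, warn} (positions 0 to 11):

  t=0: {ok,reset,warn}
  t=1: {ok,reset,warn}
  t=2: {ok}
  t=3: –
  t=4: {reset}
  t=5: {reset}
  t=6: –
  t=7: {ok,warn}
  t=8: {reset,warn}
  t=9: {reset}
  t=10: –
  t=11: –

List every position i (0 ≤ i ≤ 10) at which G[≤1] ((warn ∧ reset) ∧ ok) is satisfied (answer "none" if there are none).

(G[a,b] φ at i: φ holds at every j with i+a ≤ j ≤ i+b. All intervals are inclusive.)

0

Evaluate at each i in [0,10]:
  i=0: ✓ (all of [0,1])
  i=1: ✗ (fails at j=2)
  i=2: ✗ (fails at j=2)
  i=3: ✗ (fails at j=3)
  i=4: ✗ (fails at j=4)
  i=5: ✗ (fails at j=5)
  i=6: ✗ (fails at j=6)
  i=7: ✗ (fails at j=7)
  i=8: ✗ (fails at j=8)
  i=9: ✗ (fails at j=9)
  i=10: ✗ (fails at j=10)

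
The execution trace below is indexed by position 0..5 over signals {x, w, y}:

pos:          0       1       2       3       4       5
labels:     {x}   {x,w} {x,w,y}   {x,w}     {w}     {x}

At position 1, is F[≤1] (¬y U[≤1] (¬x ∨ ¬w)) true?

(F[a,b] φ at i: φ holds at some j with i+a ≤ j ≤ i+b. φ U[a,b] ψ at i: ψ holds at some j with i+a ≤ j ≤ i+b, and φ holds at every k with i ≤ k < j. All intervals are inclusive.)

Check (¬y U[≤1] (¬x ∨ ¬w)) at each j in [1,2]:
  j=1: fails
  j=2: fails
No position in the window satisfies it → formula fails.

Does not hold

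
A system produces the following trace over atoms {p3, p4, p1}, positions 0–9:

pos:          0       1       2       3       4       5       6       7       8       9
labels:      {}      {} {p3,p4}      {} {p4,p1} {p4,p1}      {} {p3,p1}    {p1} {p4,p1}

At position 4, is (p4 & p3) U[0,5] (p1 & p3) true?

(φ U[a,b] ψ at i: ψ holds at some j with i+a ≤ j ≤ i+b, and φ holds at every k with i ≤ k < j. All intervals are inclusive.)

Need some j in [4,9] with (p1 & p3), and (p4 & p3) at every k in [4,j-1].
  j=4: (p1 & p3) false.
  j=5: (p1 & p3) false.
  j=6: (p1 & p3) false.
  j=7: (p1 & p3) holds, but (p4 & p3) fails at k=4 → not this j.
  j=8: (p1 & p3) false.
  j=9: (p1 & p3) false.
No j in the window works → until fails.

No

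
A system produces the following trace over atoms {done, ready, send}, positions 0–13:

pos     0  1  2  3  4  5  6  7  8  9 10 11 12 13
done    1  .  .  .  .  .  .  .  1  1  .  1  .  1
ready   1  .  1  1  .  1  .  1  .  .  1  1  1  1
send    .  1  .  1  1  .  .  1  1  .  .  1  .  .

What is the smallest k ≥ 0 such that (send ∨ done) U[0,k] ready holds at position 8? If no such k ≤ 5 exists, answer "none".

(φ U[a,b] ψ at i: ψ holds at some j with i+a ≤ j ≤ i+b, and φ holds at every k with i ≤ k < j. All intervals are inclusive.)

2

Need earliest j ≥ 8 with ready, and (send ∨ done) at every k in [8,j-1].
  j=8: rhs fails.
  j=9: rhs fails.
  j=10: rhs holds; lhs holds on [8,9]. k = 2.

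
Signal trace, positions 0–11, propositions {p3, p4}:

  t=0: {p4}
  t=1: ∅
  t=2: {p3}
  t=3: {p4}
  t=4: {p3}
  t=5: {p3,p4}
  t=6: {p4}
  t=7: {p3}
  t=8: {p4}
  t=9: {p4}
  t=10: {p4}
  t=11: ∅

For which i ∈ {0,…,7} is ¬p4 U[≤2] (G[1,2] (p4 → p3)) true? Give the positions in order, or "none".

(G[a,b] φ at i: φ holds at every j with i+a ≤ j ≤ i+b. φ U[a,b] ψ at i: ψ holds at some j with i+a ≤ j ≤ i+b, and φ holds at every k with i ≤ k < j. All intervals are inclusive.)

Evaluate at each i in [0,7]:
  i=0: ✓ (rhs at j=0)
  i=1: ✓ (rhs at j=3; lhs holds on [1,2])
  i=2: ✓ (rhs at j=3; lhs holds on [2,2])
  i=3: ✓ (rhs at j=3)
  i=4: ✗ (no rhs in [4,6])
  i=5: ✗ (no rhs in [5,7])
  i=6: ✗ (no rhs in [6,8])
  i=7: ✗ (no rhs in [7,9])

0, 1, 2, 3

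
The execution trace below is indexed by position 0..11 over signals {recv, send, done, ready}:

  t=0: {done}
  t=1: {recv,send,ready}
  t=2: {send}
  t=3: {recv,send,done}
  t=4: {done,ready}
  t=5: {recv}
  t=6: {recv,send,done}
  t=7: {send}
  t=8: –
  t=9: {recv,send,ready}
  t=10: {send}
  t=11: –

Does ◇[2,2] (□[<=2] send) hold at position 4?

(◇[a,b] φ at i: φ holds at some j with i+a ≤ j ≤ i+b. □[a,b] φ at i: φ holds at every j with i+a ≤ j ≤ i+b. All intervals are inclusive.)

No

Check □[<=2] send at each j in [6,6]:
  j=6: fails at 8
No position in the window satisfies it → formula fails.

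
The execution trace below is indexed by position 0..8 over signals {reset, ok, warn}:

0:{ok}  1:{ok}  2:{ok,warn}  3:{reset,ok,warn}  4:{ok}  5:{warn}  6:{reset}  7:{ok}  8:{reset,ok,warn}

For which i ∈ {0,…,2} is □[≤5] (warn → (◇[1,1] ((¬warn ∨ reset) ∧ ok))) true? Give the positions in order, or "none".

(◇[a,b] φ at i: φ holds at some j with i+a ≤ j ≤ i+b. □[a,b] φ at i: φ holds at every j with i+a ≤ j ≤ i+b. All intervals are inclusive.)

Evaluate at each i in [0,2]:
  i=0: ✗ (fails at j=5)
  i=1: ✗ (fails at j=5)
  i=2: ✗ (fails at j=5)

none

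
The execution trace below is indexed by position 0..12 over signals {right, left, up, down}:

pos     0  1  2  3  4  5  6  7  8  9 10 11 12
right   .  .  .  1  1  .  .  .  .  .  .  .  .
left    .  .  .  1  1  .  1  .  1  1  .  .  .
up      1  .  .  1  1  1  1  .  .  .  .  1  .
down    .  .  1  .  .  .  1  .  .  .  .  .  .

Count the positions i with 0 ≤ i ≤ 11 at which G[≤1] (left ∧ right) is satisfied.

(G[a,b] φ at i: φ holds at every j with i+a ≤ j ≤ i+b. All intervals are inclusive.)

Evaluate at each i in [0,11]:
  i=0: ✗ (fails at j=0)
  i=1: ✗ (fails at j=1)
  i=2: ✗ (fails at j=2)
  i=3: ✓ (all of [3,4])
  i=4: ✗ (fails at j=5)
  i=5: ✗ (fails at j=5)
  i=6: ✗ (fails at j=6)
  i=7: ✗ (fails at j=7)
  i=8: ✗ (fails at j=8)
  i=9: ✗ (fails at j=9)
  i=10: ✗ (fails at j=10)
  i=11: ✗ (fails at j=11)
Positions where it holds: {3} → 1.

1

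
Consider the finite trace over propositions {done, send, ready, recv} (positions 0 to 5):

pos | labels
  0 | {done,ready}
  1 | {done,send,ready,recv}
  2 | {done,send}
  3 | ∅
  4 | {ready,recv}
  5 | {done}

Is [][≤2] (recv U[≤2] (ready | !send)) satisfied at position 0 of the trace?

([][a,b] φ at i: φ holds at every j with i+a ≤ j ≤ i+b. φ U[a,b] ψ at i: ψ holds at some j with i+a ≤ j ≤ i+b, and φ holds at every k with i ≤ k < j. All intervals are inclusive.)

Check (recv U[≤2] (ready | !send)) at every j in [0,2]:
  j=0: holds
  j=1: holds
  j=2: fails
Fails at j=2 → formula fails.

Does not hold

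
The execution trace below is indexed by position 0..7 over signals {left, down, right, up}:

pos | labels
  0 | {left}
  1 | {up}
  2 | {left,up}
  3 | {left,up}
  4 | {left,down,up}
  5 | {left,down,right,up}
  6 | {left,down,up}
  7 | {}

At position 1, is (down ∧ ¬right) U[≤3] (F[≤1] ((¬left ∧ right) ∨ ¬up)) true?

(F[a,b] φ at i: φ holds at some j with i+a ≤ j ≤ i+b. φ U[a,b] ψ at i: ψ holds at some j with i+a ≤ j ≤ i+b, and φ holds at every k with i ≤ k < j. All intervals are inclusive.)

Does not hold

Need some j in [1,4] with F[≤1] ((¬left ∧ right) ∨ ¬up), and (down ∧ ¬right) at every k in [1,j-1].
  j=1: F[≤1] ((¬left ∧ right) ∨ ¬up) — fails (none in [1,2]).
  j=2: F[≤1] ((¬left ∧ right) ∨ ¬up) — fails (none in [2,3]).
  j=3: F[≤1] ((¬left ∧ right) ∨ ¬up) — fails (none in [3,4]).
  j=4: F[≤1] ((¬left ∧ right) ∨ ¬up) — fails (none in [4,5]).
No j in the window works → until fails.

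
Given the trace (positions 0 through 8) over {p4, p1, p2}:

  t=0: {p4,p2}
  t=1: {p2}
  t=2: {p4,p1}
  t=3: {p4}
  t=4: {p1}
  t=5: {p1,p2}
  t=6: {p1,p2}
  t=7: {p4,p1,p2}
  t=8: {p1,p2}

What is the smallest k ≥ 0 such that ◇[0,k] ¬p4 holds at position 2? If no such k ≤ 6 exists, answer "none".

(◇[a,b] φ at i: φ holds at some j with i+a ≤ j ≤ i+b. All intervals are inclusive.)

2

Scan j = 2,3,… for ¬p4:
  j=2: fails
  j=3: fails
  j=4: holds
First hit at j=4, so smallest k = 4-2 = 2.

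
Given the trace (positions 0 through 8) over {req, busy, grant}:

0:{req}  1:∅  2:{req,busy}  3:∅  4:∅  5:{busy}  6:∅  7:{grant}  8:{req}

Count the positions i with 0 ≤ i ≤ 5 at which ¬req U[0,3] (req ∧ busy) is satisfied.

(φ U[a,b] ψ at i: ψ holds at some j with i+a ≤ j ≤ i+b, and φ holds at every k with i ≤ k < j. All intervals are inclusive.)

Evaluate at each i in [0,5]:
  i=0: ✗ (lhs fails at k=0 before rhs at j=2)
  i=1: ✓ (rhs at j=2; lhs holds on [1,1])
  i=2: ✓ (rhs at j=2)
  i=3: ✗ (no rhs in [3,6])
  i=4: ✗ (no rhs in [4,7])
  i=5: ✗ (no rhs in [5,8])
Positions where it holds: {1, 2} → 2.

2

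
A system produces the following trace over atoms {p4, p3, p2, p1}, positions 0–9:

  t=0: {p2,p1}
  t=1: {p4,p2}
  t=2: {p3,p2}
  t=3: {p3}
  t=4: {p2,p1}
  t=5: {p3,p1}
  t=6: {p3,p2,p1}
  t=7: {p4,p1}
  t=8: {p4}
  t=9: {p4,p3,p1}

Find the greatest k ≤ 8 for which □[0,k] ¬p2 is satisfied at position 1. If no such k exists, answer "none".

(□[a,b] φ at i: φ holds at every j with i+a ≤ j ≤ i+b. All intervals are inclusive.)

none

¬p2 must hold from j=1 onward; find where it first fails.
  j=1: fails → no k works.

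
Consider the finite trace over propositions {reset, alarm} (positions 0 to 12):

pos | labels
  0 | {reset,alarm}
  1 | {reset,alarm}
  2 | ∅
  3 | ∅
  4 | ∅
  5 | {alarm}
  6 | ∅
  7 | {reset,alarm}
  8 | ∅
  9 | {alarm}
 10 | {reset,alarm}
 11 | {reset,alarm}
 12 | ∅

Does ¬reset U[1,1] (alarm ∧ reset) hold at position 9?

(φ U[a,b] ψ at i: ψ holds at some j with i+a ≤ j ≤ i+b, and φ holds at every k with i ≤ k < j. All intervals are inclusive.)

True

Need some j in [10,10] with (alarm ∧ reset), and ¬reset at every k in [9,j-1].
  j=10: (alarm ∧ reset) holds; ¬reset holds at every k in [9,9] → satisfied.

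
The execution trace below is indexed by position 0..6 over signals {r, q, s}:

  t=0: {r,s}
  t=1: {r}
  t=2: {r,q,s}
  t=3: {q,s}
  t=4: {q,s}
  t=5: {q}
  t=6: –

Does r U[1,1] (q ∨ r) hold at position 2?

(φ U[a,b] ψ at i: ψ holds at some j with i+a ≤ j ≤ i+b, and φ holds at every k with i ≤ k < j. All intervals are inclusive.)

True

Need some j in [3,3] with (q ∨ r), and r at every k in [2,j-1].
  j=3: (q ∨ r) holds; r holds at every k in [2,2] → satisfied.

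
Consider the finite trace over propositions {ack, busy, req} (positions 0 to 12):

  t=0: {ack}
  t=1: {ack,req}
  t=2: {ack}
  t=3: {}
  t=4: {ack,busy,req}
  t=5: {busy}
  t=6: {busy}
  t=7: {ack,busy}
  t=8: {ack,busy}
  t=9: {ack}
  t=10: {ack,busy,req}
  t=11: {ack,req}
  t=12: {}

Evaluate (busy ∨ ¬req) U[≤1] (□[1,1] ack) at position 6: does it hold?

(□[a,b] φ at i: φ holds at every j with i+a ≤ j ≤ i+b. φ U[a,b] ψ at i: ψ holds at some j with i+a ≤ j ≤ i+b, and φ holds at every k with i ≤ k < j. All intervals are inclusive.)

Holds

Need some j in [6,7] with □[1,1] ack, and (busy ∨ ¬req) at every k in [6,j-1].
  j=6: □[1,1] ack holds; no prefix to check → satisfied.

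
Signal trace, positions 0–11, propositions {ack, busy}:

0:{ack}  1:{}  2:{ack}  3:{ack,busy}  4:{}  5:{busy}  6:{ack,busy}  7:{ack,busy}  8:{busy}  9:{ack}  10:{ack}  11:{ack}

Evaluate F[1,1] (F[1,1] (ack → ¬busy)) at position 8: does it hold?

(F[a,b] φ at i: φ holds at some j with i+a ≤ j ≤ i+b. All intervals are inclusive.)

Check F[1,1] (ack → ¬busy) at each j in [9,9]:
  j=9: holds (witness at 10)
Found at j=9 → formula holds.

Yes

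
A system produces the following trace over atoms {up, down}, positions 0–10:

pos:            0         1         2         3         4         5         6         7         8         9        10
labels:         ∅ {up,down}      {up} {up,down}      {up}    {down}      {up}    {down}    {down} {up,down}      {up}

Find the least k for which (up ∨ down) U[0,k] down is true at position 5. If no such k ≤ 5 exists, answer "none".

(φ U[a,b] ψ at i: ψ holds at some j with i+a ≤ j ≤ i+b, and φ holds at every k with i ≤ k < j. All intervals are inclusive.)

Need earliest j ≥ 5 with down, and (up ∨ down) at every k in [5,j-1].
  j=5: rhs holds (empty prefix). k = 0.

0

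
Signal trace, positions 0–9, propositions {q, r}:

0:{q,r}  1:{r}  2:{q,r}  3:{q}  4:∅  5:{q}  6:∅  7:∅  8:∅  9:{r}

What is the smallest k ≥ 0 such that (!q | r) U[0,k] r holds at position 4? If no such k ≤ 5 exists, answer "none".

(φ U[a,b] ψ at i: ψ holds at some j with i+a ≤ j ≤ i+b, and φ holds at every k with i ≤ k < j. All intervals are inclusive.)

none

Need earliest j ≥ 4 with r, and (!q | r) at every k in [4,j-1].
  j=4: rhs fails.
  j=5: rhs fails.
  j=6: rhs fails.
  j=7: rhs fails.
  j=8: rhs fails.
  j=9: rhs holds but lhs fails at k=5.
No witness within the range → none.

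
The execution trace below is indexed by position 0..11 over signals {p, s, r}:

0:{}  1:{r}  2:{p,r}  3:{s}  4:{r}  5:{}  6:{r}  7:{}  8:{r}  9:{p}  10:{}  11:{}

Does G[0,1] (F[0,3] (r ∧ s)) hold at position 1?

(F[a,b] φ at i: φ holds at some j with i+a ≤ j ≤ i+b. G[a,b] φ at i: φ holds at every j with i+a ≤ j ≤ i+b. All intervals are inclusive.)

No

Check F[0,3] (r ∧ s) at every j in [1,2]:
  j=1: fails (none in [1,4])
  j=2: fails (none in [2,5])
Fails at j=1 → formula fails.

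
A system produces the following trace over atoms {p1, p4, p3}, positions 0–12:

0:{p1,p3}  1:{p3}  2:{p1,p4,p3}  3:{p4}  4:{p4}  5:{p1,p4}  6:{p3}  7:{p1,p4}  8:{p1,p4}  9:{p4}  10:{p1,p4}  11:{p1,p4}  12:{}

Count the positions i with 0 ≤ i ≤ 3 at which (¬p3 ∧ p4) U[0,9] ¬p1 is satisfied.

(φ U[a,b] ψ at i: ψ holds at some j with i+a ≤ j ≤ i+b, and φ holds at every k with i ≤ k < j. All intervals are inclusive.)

2

Evaluate at each i in [0,3]:
  i=0: ✗ (lhs fails at k=0 before rhs at j=1)
  i=1: ✓ (rhs at j=1)
  i=2: ✗ (lhs fails at k=2 before rhs at j=3)
  i=3: ✓ (rhs at j=3)
Positions where it holds: {1, 3} → 2.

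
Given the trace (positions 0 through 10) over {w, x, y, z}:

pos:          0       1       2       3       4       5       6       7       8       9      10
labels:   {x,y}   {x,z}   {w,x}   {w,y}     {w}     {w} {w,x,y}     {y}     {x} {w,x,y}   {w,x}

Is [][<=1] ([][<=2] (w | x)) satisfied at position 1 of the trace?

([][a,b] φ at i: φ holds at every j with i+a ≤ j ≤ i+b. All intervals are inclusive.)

Yes

Check [][<=2] (w | x) at every j in [1,2]:
  j=1: holds on [1,3]
  j=2: holds on [2,4]
All positions satisfy it → formula holds.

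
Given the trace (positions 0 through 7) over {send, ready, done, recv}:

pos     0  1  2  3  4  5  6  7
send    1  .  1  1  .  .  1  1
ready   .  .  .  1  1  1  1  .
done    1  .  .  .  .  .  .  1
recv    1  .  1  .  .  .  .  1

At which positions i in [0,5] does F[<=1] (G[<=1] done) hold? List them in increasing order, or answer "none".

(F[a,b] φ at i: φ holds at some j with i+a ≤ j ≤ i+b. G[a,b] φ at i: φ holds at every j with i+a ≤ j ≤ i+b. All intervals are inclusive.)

Evaluate at each i in [0,5]:
  i=0: ✗ (none in [0,1])
  i=1: ✗ (none in [1,2])
  i=2: ✗ (none in [2,3])
  i=3: ✗ (none in [3,4])
  i=4: ✗ (none in [4,5])
  i=5: ✗ (none in [5,6])

none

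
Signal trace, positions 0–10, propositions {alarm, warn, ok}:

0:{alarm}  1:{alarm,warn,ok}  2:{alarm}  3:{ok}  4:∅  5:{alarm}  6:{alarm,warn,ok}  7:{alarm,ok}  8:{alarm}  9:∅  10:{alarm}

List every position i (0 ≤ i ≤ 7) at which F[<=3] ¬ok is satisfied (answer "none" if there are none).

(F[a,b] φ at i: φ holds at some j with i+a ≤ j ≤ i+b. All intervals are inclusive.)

Evaluate at each i in [0,7]:
  i=0: ✓ (witness j=0)
  i=1: ✓ (witness j=2)
  i=2: ✓ (witness j=2)
  i=3: ✓ (witness j=4)
  i=4: ✓ (witness j=4)
  i=5: ✓ (witness j=5)
  i=6: ✓ (witness j=8)
  i=7: ✓ (witness j=8)

0, 1, 2, 3, 4, 5, 6, 7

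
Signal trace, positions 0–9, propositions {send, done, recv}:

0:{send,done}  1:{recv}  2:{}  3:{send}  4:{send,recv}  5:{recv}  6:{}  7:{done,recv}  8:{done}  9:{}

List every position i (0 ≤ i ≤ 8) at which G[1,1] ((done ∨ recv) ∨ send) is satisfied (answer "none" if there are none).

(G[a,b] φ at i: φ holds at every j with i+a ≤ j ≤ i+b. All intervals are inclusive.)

0, 2, 3, 4, 6, 7

Evaluate at each i in [0,8]:
  i=0: ✓ (all of [1,1])
  i=1: ✗ (fails at j=2)
  i=2: ✓ (all of [3,3])
  i=3: ✓ (all of [4,4])
  i=4: ✓ (all of [5,5])
  i=5: ✗ (fails at j=6)
  i=6: ✓ (all of [7,7])
  i=7: ✓ (all of [8,8])
  i=8: ✗ (fails at j=9)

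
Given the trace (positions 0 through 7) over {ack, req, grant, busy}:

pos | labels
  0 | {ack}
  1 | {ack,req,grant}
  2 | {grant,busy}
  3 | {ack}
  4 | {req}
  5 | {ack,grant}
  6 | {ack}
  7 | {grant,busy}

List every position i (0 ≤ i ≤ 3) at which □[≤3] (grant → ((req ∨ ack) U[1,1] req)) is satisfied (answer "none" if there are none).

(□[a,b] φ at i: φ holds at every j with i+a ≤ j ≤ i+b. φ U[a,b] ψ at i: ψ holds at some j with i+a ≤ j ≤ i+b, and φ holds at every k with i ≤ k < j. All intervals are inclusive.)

Evaluate at each i in [0,3]:
  i=0: ✗ (fails at j=1)
  i=1: ✗ (fails at j=1)
  i=2: ✗ (fails at j=2)
  i=3: ✗ (fails at j=5)

none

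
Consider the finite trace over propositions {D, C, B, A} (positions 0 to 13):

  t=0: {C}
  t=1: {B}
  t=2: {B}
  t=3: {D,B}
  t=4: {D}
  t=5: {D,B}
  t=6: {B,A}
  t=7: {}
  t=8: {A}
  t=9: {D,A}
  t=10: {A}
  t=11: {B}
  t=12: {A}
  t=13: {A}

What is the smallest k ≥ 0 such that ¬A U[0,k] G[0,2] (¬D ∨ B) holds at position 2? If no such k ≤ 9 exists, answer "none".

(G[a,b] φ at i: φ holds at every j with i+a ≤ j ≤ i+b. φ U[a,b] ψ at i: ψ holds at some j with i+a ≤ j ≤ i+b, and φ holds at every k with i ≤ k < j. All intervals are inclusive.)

3

Need earliest j ≥ 2 with G[0,2] (¬D ∨ B), and ¬A at every k in [2,j-1].
  j=2: rhs fails.
  j=3: rhs fails.
  j=4: rhs fails.
  j=5: rhs holds; lhs holds on [2,4]. k = 3.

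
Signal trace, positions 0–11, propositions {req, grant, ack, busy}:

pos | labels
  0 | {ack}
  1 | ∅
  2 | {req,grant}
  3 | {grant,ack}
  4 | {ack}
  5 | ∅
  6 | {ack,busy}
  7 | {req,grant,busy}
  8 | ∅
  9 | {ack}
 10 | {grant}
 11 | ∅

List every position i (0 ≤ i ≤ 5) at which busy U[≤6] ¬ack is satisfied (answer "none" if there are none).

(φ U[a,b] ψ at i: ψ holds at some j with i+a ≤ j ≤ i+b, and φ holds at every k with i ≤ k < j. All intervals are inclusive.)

Evaluate at each i in [0,5]:
  i=0: ✗ (lhs fails at k=0 before rhs at j=1)
  i=1: ✓ (rhs at j=1)
  i=2: ✓ (rhs at j=2)
  i=3: ✗ (lhs fails at k=3 before rhs at j=5)
  i=4: ✗ (lhs fails at k=4 before rhs at j=5)
  i=5: ✓ (rhs at j=5)

1, 2, 5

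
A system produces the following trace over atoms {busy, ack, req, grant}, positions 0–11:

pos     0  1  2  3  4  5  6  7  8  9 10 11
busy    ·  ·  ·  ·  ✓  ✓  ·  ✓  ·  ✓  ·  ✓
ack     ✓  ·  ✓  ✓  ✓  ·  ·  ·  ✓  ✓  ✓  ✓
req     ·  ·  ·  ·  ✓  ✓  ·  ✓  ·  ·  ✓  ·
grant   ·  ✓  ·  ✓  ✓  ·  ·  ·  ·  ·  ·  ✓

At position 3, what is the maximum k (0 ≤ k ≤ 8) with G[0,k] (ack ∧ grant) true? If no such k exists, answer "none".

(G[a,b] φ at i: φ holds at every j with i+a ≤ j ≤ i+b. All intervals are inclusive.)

(ack ∧ grant) must hold from j=3 onward; find where it first fails.
  j=3: holds
  j=4: holds
  j=5: fails
Holds on [3,4], so largest k = 1.

1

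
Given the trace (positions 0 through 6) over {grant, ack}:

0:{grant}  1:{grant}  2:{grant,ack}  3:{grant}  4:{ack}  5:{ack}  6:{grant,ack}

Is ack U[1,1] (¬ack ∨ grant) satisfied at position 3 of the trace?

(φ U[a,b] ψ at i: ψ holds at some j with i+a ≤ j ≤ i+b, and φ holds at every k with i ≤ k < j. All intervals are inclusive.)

Need some j in [4,4] with (¬ack ∨ grant), and ack at every k in [3,j-1].
  j=4: (¬ack ∨ grant) false.
No j in the window works → until fails.

False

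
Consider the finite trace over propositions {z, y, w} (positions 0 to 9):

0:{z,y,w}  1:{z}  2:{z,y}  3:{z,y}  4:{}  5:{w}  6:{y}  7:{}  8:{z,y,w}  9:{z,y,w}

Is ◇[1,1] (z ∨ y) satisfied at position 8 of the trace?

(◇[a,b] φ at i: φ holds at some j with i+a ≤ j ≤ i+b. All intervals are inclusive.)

Check (z ∨ y) at each j in [9,9]:
  j=9: true
Found at j=9 → formula holds.

Holds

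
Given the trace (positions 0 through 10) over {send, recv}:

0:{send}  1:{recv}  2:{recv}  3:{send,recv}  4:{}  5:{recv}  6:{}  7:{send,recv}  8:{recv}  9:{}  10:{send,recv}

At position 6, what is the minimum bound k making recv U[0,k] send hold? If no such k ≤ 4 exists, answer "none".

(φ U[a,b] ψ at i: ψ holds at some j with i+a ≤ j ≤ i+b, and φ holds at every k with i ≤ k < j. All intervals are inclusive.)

Need earliest j ≥ 6 with send, and recv at every k in [6,j-1].
  j=6: rhs fails.
  j=7: rhs holds but lhs fails at k=6.
  j=8: rhs fails.
  j=9: rhs fails.
  j=10: rhs holds but lhs fails at k=6.
No witness within the range → none.

none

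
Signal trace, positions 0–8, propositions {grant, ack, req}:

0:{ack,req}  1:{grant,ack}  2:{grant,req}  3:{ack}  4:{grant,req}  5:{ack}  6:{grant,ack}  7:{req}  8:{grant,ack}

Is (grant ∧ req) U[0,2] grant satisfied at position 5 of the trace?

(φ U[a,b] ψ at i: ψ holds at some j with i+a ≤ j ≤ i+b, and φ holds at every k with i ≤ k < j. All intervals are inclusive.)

False

Need some j in [5,7] with grant, and (grant ∧ req) at every k in [5,j-1].
  j=5: grant false.
  j=6: grant holds, but (grant ∧ req) fails at k=5 → not this j.
  j=7: grant false.
No j in the window works → until fails.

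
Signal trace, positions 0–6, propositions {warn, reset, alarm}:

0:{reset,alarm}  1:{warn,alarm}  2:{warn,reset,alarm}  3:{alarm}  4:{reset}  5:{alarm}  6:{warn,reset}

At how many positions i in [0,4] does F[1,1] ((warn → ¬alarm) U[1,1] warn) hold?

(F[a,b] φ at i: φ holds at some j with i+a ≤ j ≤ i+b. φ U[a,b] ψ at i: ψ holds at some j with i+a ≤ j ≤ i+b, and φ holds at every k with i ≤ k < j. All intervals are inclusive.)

Evaluate at each i in [0,4]:
  i=0: ✗ (none in [1,1])
  i=1: ✗ (none in [2,2])
  i=2: ✗ (none in [3,3])
  i=3: ✗ (none in [4,4])
  i=4: ✓ (witness j=5)
Positions where it holds: {4} → 1.

1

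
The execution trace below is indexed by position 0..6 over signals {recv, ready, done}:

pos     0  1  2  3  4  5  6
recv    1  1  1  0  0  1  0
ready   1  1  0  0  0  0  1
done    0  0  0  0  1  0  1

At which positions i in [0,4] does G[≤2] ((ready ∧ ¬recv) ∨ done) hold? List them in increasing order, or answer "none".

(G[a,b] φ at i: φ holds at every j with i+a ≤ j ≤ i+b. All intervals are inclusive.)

Evaluate at each i in [0,4]:
  i=0: ✗ (fails at j=0)
  i=1: ✗ (fails at j=1)
  i=2: ✗ (fails at j=2)
  i=3: ✗ (fails at j=3)
  i=4: ✗ (fails at j=5)

none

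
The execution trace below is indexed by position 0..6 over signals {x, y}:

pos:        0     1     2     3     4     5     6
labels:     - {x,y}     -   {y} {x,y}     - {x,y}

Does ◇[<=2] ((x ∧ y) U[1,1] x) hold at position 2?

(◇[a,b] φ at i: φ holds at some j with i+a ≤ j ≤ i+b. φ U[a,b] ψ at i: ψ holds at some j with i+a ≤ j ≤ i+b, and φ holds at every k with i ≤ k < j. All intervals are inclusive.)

Check ((x ∧ y) U[1,1] x) at each j in [2,4]:
  j=2: fails
  j=3: fails
  j=4: fails
No position in the window satisfies it → formula fails.

False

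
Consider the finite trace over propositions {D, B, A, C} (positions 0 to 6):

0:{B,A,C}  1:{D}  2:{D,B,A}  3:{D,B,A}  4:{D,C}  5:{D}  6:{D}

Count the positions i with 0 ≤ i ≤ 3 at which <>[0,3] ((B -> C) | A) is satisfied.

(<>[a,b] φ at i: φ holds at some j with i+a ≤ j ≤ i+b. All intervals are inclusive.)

Evaluate at each i in [0,3]:
  i=0: ✓ (witness j=0)
  i=1: ✓ (witness j=1)
  i=2: ✓ (witness j=2)
  i=3: ✓ (witness j=3)
Positions where it holds: {0, 1, 2, 3} → 4.

4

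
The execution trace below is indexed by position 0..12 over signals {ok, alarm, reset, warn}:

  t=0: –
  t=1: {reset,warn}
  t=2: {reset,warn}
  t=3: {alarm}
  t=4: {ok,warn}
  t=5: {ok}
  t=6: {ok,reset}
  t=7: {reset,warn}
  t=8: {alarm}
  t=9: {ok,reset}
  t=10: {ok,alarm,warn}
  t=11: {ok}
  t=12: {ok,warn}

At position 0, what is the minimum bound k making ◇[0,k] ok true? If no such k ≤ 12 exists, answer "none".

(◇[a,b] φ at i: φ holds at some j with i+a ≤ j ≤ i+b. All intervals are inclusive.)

Scan j = 0,1,… for ok:
  j=0: fails
  j=1: fails
  j=2: fails
  j=3: fails
  j=4: holds
First hit at j=4, so smallest k = 4-0 = 4.

4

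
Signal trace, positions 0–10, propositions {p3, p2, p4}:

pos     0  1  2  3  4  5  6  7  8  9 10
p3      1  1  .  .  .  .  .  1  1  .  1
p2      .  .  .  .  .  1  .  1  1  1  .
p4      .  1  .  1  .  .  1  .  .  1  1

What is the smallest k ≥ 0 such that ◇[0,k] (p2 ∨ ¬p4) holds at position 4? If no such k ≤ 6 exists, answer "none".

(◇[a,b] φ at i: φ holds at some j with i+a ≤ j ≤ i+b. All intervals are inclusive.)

Scan j = 4,5,… for (p2 ∨ ¬p4):
  j=4: holds
First hit at j=4, so smallest k = 4-4 = 0.

0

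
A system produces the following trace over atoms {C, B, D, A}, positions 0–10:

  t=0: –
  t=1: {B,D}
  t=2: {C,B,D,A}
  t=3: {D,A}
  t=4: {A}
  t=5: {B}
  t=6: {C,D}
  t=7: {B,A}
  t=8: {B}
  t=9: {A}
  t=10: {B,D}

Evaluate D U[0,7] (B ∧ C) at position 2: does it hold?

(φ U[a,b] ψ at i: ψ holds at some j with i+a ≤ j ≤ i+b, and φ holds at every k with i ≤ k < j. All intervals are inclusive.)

Holds

Need some j in [2,9] with (B ∧ C), and D at every k in [2,j-1].
  j=2: (B ∧ C) holds; no prefix to check → satisfied.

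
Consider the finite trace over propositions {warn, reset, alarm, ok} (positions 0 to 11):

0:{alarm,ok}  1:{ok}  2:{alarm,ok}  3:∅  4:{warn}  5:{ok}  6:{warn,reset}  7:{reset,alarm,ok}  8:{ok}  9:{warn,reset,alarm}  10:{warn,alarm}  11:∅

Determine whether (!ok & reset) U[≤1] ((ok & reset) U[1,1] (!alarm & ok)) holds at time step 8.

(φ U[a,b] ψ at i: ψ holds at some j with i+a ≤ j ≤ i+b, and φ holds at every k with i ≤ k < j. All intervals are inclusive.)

Need some j in [8,9] with ((ok & reset) U[1,1] (!alarm & ok)), and (!ok & reset) at every k in [8,j-1].
  j=8: ((ok & reset) U[1,1] (!alarm & ok)) — fails.
  j=9: ((ok & reset) U[1,1] (!alarm & ok)) — fails.
No j in the window works → until fails.

False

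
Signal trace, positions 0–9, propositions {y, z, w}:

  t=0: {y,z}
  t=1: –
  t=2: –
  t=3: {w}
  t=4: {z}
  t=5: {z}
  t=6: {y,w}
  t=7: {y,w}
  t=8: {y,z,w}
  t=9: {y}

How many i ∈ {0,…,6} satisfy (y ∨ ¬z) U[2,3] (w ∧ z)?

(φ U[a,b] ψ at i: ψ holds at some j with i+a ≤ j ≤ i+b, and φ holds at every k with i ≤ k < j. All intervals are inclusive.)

Evaluate at each i in [0,6]:
  i=0: ✗ (no rhs in [2,3])
  i=1: ✗ (no rhs in [3,4])
  i=2: ✗ (no rhs in [4,5])
  i=3: ✗ (no rhs in [5,6])
  i=4: ✗ (no rhs in [6,7])
  i=5: ✗ (lhs fails at k=5 before rhs at j=8)
  i=6: ✓ (rhs at j=8; lhs holds on [6,7])
Positions where it holds: {6} → 1.

1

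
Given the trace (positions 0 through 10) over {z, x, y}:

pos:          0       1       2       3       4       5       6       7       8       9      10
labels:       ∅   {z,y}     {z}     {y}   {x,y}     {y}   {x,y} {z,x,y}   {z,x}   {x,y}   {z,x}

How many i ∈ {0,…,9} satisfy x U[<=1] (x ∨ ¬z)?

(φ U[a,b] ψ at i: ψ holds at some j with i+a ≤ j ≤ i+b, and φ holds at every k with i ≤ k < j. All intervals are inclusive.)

8

Evaluate at each i in [0,9]:
  i=0: ✓ (rhs at j=0)
  i=1: ✗ (no rhs in [1,2])
  i=2: ✗ (lhs fails at k=2 before rhs at j=3)
  i=3: ✓ (rhs at j=3)
  i=4: ✓ (rhs at j=4)
  i=5: ✓ (rhs at j=5)
  i=6: ✓ (rhs at j=6)
  i=7: ✓ (rhs at j=7)
  i=8: ✓ (rhs at j=8)
  i=9: ✓ (rhs at j=9)
Positions where it holds: {0, 3, 4, 5, 6, 7, 8, 9} → 8.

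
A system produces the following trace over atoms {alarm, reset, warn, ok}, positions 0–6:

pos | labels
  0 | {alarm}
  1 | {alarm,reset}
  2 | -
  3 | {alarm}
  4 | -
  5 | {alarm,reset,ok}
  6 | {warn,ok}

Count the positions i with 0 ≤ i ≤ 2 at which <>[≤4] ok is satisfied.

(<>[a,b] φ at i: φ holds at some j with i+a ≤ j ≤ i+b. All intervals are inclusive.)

2

Evaluate at each i in [0,2]:
  i=0: ✗ (none in [0,4])
  i=1: ✓ (witness j=5)
  i=2: ✓ (witness j=5)
Positions where it holds: {1, 2} → 2.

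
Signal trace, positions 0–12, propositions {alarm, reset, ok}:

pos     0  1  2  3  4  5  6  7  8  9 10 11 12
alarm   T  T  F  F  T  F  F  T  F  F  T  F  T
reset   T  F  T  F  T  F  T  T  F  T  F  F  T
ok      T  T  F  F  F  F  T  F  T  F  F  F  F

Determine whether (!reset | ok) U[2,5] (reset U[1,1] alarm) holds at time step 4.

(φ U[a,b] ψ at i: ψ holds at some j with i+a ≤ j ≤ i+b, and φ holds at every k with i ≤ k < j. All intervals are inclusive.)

Need some j in [6,9] with (reset U[1,1] alarm), and (!reset | ok) at every k in [4,j-1].
  j=6: (reset U[1,1] alarm) holds, but (!reset | ok) fails at k=4 → not this j.
  j=7: (reset U[1,1] alarm) — fails.
  j=8: (reset U[1,1] alarm) — fails.
  j=9: (reset U[1,1] alarm) holds, but (!reset | ok) fails at k=4 → not this j.
No j in the window works → until fails.

Does not hold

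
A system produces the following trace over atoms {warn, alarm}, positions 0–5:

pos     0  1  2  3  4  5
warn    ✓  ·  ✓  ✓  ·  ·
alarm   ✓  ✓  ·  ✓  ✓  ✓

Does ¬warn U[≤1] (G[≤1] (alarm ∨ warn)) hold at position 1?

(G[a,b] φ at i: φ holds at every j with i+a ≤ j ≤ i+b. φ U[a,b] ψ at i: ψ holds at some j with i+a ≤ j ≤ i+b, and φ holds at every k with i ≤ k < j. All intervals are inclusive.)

True

Need some j in [1,2] with G[≤1] (alarm ∨ warn), and ¬warn at every k in [1,j-1].
  j=1: G[≤1] (alarm ∨ warn) holds; no prefix to check → satisfied.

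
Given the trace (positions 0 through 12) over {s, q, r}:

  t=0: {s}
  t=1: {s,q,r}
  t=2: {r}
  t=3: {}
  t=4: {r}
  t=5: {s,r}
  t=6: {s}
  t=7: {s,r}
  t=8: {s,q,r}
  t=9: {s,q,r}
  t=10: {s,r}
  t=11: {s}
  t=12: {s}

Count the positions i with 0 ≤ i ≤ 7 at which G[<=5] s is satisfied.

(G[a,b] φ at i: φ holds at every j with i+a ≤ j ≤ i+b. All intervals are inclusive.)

3

Evaluate at each i in [0,7]:
  i=0: ✗ (fails at j=2)
  i=1: ✗ (fails at j=2)
  i=2: ✗ (fails at j=2)
  i=3: ✗ (fails at j=3)
  i=4: ✗ (fails at j=4)
  i=5: ✓ (all of [5,10])
  i=6: ✓ (all of [6,11])
  i=7: ✓ (all of [7,12])
Positions where it holds: {5, 6, 7} → 3.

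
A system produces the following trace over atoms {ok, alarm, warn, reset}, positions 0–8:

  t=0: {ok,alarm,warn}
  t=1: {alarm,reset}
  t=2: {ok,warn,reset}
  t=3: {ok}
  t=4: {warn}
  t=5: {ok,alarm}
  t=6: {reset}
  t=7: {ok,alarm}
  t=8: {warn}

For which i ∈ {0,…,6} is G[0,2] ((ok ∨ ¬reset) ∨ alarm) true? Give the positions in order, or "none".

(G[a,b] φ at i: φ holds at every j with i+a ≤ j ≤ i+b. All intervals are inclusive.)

0, 1, 2, 3

Evaluate at each i in [0,6]:
  i=0: ✓ (all of [0,2])
  i=1: ✓ (all of [1,3])
  i=2: ✓ (all of [2,4])
  i=3: ✓ (all of [3,5])
  i=4: ✗ (fails at j=6)
  i=5: ✗ (fails at j=6)
  i=6: ✗ (fails at j=6)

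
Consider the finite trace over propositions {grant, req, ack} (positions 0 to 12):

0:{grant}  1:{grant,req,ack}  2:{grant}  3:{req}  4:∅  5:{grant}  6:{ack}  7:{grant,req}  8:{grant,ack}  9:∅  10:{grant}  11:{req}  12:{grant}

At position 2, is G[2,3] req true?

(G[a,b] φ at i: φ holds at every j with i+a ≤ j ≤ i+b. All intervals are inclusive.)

Check req at every j in [4,5]:
  j=4: false
  j=5: false
Fails at j=4 → formula fails.

Does not hold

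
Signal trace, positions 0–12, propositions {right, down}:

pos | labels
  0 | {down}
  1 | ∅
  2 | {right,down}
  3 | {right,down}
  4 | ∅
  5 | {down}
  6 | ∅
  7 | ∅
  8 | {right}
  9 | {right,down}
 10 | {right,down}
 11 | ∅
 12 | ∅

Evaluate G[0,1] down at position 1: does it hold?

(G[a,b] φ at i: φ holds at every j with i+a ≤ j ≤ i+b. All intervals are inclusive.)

Check down at every j in [1,2]:
  j=1: false
  j=2: true
Fails at j=1 → formula fails.

No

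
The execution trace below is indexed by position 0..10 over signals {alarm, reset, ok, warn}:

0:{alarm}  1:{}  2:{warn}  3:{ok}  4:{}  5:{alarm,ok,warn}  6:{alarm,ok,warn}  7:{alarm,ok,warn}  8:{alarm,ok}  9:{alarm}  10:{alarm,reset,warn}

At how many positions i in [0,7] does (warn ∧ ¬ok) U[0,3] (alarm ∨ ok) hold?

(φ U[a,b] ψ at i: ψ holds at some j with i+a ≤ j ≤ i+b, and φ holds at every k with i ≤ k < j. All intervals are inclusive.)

Evaluate at each i in [0,7]:
  i=0: ✓ (rhs at j=0)
  i=1: ✗ (lhs fails at k=1 before rhs at j=3)
  i=2: ✓ (rhs at j=3; lhs holds on [2,2])
  i=3: ✓ (rhs at j=3)
  i=4: ✗ (lhs fails at k=4 before rhs at j=5)
  i=5: ✓ (rhs at j=5)
  i=6: ✓ (rhs at j=6)
  i=7: ✓ (rhs at j=7)
Positions where it holds: {0, 2, 3, 5, 6, 7} → 6.

6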